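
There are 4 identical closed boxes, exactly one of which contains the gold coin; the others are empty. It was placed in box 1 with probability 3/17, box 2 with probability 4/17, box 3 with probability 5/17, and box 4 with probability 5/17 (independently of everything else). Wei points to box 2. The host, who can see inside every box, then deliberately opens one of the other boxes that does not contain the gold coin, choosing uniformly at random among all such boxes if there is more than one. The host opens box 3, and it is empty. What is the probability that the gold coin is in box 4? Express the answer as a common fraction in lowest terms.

Apply Bayes' rule, conditioning on where the gold coin actually is.
If it is in box 1 (prior 3/17): the host has 2 equally likely choices, so probability 1/2; weight (3/17)·(1/2) = 3/34.
If it is in box 2 (prior 4/17): the host has 3 equally likely choices, so probability 1/3; weight (4/17)·(1/3) = 4/51.
If it is in box 3 (prior 5/17): the host opened box 3, so this case is ruled out; weight (5/17)·0 = 0.
If it is in box 4 (prior 5/17): the host has 2 equally likely choices, so probability 1/2; weight (5/17)·(1/2) = 5/34.
The weights sum to 16/51.
So P(the gold coin in box 4 | the host opened box 3) = (5/34) / (16/51) = 15/32.

15/32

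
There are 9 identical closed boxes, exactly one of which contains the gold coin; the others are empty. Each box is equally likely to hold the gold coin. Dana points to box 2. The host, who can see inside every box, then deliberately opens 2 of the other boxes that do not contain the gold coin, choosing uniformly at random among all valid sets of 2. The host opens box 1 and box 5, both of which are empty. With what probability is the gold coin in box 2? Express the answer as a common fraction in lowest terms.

Apply Bayes' rule, conditioning on where the gold coin actually is.
If it is in either of boxes 1 and 5 (prior 1/9 each): that box was opened and seen not to hold the prize — ruled out; weight (1/9)·0 = 0 each.
If it is in box 2 (prior 1/9): the host has 28 equally likely choices, so probability 1/28; weight (1/9)·(1/28) = 1/252.
If it is in any of boxes 3, 4, 6, 7, 8, and 9 (prior 1/9 each): the host has 21 equally likely choices, so probability 1/21; weight (1/9)·(1/21) = 1/189 each.
The weights sum to 1/28.
So P(the gold coin in box 2 | the host opened box 1 and box 5) = (1/252) / (1/28) = 1/9.

1/9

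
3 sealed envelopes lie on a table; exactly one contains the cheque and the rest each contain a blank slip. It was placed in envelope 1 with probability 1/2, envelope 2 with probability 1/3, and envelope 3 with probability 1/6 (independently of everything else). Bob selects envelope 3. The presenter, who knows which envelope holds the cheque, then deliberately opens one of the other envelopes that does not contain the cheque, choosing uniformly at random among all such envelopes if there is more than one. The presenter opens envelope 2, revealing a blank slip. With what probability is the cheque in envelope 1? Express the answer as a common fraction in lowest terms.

Condition on the true location of the cheque.
If it is in envelope 1 (prior 1/2): the presenter has no choice, probability 1; weight (1/2)·1 = 1/2.
If it is in envelope 2 (prior 1/3): the presenter opened envelope 2, so this case is ruled out; weight (1/3)·0 = 0.
If it is in envelope 3 (prior 1/6): the presenter has 2 equally likely choices, so probability 1/2; weight (1/6)·(1/2) = 1/12.
The weights sum to 7/12.
So P(the cheque in envelope 1 | the presenter opened envelope 2) = (1/2) / (7/12) = 6/7.

6/7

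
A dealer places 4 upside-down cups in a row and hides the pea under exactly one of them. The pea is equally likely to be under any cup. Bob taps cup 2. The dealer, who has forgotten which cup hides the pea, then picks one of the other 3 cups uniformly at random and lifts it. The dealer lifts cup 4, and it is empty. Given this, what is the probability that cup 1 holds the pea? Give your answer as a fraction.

1/3

Because the dealer chose which cup to lift without knowing where the pea is, the choice is independent of the prize location. Learning that cup 4 does not hold the pea simply rules out that one location and leaves the remaining 3 cups still equally likely by symmetry.
So P(the pea under cup 1) = 1/3.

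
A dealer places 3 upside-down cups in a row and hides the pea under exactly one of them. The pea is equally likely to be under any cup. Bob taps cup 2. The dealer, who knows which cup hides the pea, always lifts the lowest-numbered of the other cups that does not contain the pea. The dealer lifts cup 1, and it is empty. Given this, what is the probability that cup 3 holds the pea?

1/2

Condition on the true location of the pea.
If it is under cup 1 (prior 1/3): the dealer opened cup 1, so this case is ruled out; weight (1/3)·0 = 0.
If it is under either of cups 2 and 3 (prior 1/3 each): cup 1 is the lowest-numbered option available, probability 1; weight (1/3)·1 = 1/3 each.
The weights sum to 2/3.
So P(the pea under cup 3 | the dealer opened cup 1) = (1/3) / (2/3) = 1/2.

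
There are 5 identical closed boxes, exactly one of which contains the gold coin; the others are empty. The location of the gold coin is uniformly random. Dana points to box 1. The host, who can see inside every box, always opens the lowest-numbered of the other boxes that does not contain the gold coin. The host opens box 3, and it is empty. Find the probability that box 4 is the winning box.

0

Apply Bayes' rule, conditioning on where the gold coin actually is.
If it is in any of boxes 1, 4, and 5 (prior 1/5 each): the host would have opened box 2 instead, probability 0; weight (1/5)·0 = 0 each.
If it is in box 2 (prior 1/5): box 3 is the lowest-numbered option available, probability 1; weight (1/5)·1 = 1/5.
If it is in box 3 (prior 1/5): the host opened box 3, so this case is ruled out; weight (1/5)·0 = 0.
The weights sum to 1/5.
So P(the gold coin in box 4 | the host opened box 3) = 0 / (1/5) = 0.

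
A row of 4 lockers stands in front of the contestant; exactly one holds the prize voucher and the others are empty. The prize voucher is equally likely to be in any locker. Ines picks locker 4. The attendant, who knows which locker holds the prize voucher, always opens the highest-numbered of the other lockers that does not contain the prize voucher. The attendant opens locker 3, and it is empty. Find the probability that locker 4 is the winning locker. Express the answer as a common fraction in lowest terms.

1/3

Apply Bayes' rule, conditioning on where the prize voucher actually is.
If it is in any of lockers 1, 2, and 4 (prior 1/4 each): locker 3 is the highest-numbered option available, probability 1; weight (1/4)·1 = 1/4 each.
If it is in locker 3 (prior 1/4): the attendant opened locker 3, so this case is ruled out; weight (1/4)·0 = 0.
The weights sum to 3/4.
So P(the prize voucher in locker 4 | the attendant opened locker 3) = (1/4) / (3/4) = 1/3.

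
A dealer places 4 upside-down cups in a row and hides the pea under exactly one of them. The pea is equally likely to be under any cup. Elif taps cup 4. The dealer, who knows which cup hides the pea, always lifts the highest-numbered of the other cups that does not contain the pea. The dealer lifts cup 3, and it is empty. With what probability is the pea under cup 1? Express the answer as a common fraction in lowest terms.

1/3

Apply Bayes' rule, conditioning on where the pea actually is.
If it is under any of cups 1, 2, and 4 (prior 1/4 each): cup 3 is the highest-numbered option available, probability 1; weight (1/4)·1 = 1/4 each.
If it is under cup 3 (prior 1/4): the dealer opened cup 3, so this case is ruled out; weight (1/4)·0 = 0.
The weights sum to 3/4.
So P(the pea under cup 1 | the dealer opened cup 3) = (1/4) / (3/4) = 1/3.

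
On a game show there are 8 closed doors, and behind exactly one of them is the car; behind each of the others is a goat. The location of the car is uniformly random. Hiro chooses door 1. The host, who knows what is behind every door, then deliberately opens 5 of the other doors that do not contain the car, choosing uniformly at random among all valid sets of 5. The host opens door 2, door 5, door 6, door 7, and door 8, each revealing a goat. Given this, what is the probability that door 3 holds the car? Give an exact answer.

Apply Bayes' rule, conditioning on where the car actually is.
If it is behind door 1 (prior 1/8): the host has 21 equally likely choices, so probability 1/21; weight (1/8)·(1/21) = 1/168.
If it is behind any of doors 2, 5, 6, 7, and 8 (prior 1/8 each): that door was opened and seen not to hold the prize — ruled out; weight (1/8)·0 = 0 each.
If it is behind either of doors 3 and 4 (prior 1/8 each): the host has 6 equally likely choices, so probability 1/6; weight (1/8)·(1/6) = 1/48 each.
The weights sum to 1/21.
So P(the car behind door 3 | the host opened door 2, door 5, door 6, door 7, and door 8) = (1/48) / (1/21) = 7/16.

7/16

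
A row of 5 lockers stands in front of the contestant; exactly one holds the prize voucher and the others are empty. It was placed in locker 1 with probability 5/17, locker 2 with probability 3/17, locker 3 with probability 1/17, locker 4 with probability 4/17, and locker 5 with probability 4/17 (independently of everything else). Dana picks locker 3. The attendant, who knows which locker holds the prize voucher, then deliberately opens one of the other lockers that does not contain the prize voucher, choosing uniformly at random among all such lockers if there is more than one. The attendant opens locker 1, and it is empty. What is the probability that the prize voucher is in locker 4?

16/47

Apply Bayes' rule, conditioning on where the prize voucher actually is.
If it is in locker 1 (prior 5/17): the attendant opened locker 1, so this case is ruled out; weight (5/17)·0 = 0.
If it is in locker 2 (prior 3/17): the attendant has 3 equally likely choices, so probability 1/3; weight (3/17)·(1/3) = 1/17.
If it is in locker 3 (prior 1/17): the attendant has 4 equally likely choices, so probability 1/4; weight (1/17)·(1/4) = 1/68.
If it is in either of lockers 4 and 5 (prior 4/17 each): the attendant has 3 equally likely choices, so probability 1/3; weight (4/17)·(1/3) = 4/51 each.
The weights sum to 47/204.
So P(the prize voucher in locker 4 | the attendant opened locker 1) = (4/51) / (47/204) = 16/47.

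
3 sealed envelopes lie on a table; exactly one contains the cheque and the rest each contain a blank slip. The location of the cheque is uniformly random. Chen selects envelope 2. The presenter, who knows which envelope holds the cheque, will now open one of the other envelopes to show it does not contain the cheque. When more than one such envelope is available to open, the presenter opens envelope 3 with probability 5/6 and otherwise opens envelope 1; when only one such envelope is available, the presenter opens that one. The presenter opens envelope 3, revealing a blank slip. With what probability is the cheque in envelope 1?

6/11

Consider each possible location of the cheque in turn.
If it is in envelope 1 (prior 1/3): only envelope 3 is available, probability 1; weight (1/3)·1 = 1/3.
If it is in envelope 2 (prior 1/3): envelope 3 is available, opened with probability 5/6; weight (1/3)·(5/6) = 5/18.
If it is in envelope 3 (prior 1/3): the presenter opened envelope 3, so this case is ruled out; weight (1/3)·0 = 0.
The weights sum to 11/18.
So P(the cheque in envelope 1 | the presenter opened envelope 3) = (1/3) / (11/18) = 6/11.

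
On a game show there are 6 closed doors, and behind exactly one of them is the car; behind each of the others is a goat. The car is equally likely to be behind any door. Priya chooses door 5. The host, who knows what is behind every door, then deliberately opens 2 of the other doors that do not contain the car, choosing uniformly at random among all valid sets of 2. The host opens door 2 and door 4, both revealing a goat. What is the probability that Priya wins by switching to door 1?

5/18

Condition on the true location of the car.
If it is behind any of doors 1, 3, and 6 (prior 1/6 each): the host has 6 equally likely choices, so probability 1/6; weight (1/6)·(1/6) = 1/36 each.
If it is behind either of doors 2 and 4 (prior 1/6 each): that door was opened and seen not to hold the prize — ruled out; weight (1/6)·0 = 0 each.
If it is behind door 5 (prior 1/6): the host has 10 equally likely choices, so probability 1/10; weight (1/6)·(1/10) = 1/60.
The weights sum to 1/10.
So P(the car behind door 1 | the host opened door 2 and door 4) = (1/36) / (1/10) = 5/18.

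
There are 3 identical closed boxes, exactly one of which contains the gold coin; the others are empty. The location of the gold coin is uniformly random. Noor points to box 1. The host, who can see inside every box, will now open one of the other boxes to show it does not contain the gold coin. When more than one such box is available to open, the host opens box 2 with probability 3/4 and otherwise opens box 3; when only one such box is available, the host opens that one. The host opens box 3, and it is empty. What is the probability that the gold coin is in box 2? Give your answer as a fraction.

Consider each possible location of the gold coin in turn.
If it is in box 1 (prior 1/3): box 2 is available but not opened, probability 1/4; weight (1/3)·(1/4) = 1/12.
If it is in box 2 (prior 1/3): only box 3 is available, probability 1; weight (1/3)·1 = 1/3.
If it is in box 3 (prior 1/3): the host opened box 3, so this case is ruled out; weight (1/3)·0 = 0.
The weights sum to 5/12.
So P(the gold coin in box 2 | the host opened box 3) = (1/3) / (5/12) = 4/5.

4/5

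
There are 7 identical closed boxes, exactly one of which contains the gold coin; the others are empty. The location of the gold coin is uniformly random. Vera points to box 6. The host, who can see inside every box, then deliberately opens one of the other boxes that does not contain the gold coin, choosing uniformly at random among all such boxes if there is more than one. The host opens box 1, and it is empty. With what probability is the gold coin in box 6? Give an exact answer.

1/7

Apply Bayes' rule, conditioning on where the gold coin actually is.
If it is in box 1 (prior 1/7): the host opened box 1, so this case is ruled out; weight (1/7)·0 = 0.
If it is in any of boxes 2, 3, 4, 5, and 7 (prior 1/7 each): the host has 5 equally likely choices, so probability 1/5; weight (1/7)·(1/5) = 1/35 each.
If it is in box 6 (prior 1/7): the host has 6 equally likely choices, so probability 1/6; weight (1/7)·(1/6) = 1/42.
The weights sum to 1/6.
So P(the gold coin in box 6 | the host opened box 1) = (1/42) / (1/6) = 1/7.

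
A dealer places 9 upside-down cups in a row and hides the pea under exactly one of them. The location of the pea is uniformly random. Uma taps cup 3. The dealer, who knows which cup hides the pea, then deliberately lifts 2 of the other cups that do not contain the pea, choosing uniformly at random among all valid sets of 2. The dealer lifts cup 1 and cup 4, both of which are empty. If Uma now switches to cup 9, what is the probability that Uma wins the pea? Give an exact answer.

Apply Bayes' rule, conditioning on where the pea actually is.
If it is under either of cups 1 and 4 (prior 1/9 each): that cup was opened and seen not to hold the prize — ruled out; weight (1/9)·0 = 0 each.
If it is under any of cups 2, 5, 6, 7, 8, and 9 (prior 1/9 each): the dealer has 21 equally likely choices, so probability 1/21; weight (1/9)·(1/21) = 1/189 each.
If it is under cup 3 (prior 1/9): the dealer has 28 equally likely choices, so probability 1/28; weight (1/9)·(1/28) = 1/252.
The weights sum to 1/28.
So P(the pea under cup 9 | the dealer opened cup 1 and cup 4) = (1/189) / (1/28) = 4/27.

4/27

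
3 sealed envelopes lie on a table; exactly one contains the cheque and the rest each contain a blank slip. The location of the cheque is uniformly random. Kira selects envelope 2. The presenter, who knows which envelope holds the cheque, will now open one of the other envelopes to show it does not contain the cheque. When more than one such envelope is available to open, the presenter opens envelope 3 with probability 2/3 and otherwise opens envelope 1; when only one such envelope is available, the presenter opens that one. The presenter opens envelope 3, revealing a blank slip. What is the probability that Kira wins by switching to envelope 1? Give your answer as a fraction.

Apply Bayes' rule, conditioning on where the cheque actually is.
If it is in envelope 1 (prior 1/3): only envelope 3 is available, probability 1; weight (1/3)·1 = 1/3.
If it is in envelope 2 (prior 1/3): envelope 3 is available, opened with probability 2/3; weight (1/3)·(2/3) = 2/9.
If it is in envelope 3 (prior 1/3): the presenter opened envelope 3, so this case is ruled out; weight (1/3)·0 = 0.
The weights sum to 5/9.
So P(the cheque in envelope 1 | the presenter opened envelope 3) = (1/3) / (5/9) = 3/5.

3/5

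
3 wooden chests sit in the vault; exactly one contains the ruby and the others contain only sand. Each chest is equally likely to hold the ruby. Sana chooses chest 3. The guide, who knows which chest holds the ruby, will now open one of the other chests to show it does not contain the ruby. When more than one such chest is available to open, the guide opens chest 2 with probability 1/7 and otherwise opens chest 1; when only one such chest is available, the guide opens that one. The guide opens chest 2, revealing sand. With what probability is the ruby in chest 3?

Condition on the true location of the ruby.
If it is in chest 1 (prior 1/3): only chest 2 is available, probability 1; weight (1/3)·1 = 1/3.
If it is in chest 2 (prior 1/3): the guide opened chest 2, so this case is ruled out; weight (1/3)·0 = 0.
If it is in chest 3 (prior 1/3): chest 2 is available, opened with probability 1/7; weight (1/3)·(1/7) = 1/21.
The weights sum to 8/21.
So P(the ruby in chest 3 | the guide opened chest 2) = (1/21) / (8/21) = 1/8.

1/8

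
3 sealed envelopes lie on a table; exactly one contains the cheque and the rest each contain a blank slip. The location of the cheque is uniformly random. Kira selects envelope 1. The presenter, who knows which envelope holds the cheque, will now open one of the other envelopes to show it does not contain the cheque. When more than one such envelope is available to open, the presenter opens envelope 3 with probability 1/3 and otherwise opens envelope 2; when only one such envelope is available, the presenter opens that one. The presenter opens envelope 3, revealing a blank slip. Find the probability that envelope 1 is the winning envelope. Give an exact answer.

Consider each possible location of the cheque in turn.
If it is in envelope 1 (prior 1/3): envelope 3 is available, opened with probability 1/3; weight (1/3)·(1/3) = 1/9.
If it is in envelope 2 (prior 1/3): only envelope 3 is available, probability 1; weight (1/3)·1 = 1/3.
If it is in envelope 3 (prior 1/3): the presenter opened envelope 3, so this case is ruled out; weight (1/3)·0 = 0.
The weights sum to 4/9.
So P(the cheque in envelope 1 | the presenter opened envelope 3) = (1/9) / (4/9) = 1/4.

1/4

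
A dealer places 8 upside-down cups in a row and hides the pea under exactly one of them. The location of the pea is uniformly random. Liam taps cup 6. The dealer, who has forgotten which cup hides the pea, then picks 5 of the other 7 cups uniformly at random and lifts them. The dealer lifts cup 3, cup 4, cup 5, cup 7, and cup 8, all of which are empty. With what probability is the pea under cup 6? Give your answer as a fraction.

1/3

Consider each possible location of the pea in turn.
If it is under any of cups 1, 2, and 6 (prior 1/8 each): the dealer picks exactly this set with probability 1/21 regardless, and none is the prize; weight (1/8)·(1/21) = 1/168 each.
If it is under any of cups 3, 4, 5, 7, and 8 (prior 1/8 each): that cup was opened and seen not to hold the prize — ruled out; weight (1/8)·0 = 0 each.
The weights sum to 1/56.
So P(the pea under cup 6 | the dealer opened cup 3, cup 4, cup 5, cup 7, and cup 8) = (1/168) / (1/56) = 1/3.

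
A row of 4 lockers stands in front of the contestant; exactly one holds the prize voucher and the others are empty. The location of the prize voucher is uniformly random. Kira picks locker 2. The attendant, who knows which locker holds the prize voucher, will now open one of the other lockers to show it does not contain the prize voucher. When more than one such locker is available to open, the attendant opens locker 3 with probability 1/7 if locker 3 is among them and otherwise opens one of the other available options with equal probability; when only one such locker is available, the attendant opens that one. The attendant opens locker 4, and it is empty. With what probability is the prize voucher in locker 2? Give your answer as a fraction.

6/25

Consider each possible location of the prize voucher in turn.
If it is in locker 1 (prior 1/4): locker 3 is available but not opened, probability 6/7; weight (1/4)·(6/7) = 3/14.
If it is in locker 2 (prior 1/4): locker 3 is available but not opened; locker 4 gets probability (1 − 1/7)/2 = 3/7; weight (1/4)·(3/7) = 3/28.
If it is in locker 3 (prior 1/4): locker 3 holds the prize so is unavailable; the attendant chooses uniformly among the 2 others, probability 1/2; weight (1/4)·(1/2) = 1/8.
If it is in locker 4 (prior 1/4): the attendant opened locker 4, so this case is ruled out; weight (1/4)·0 = 0.
The weights sum to 25/56.
So P(the prize voucher in locker 2 | the attendant opened locker 4) = (3/28) / (25/56) = 6/25.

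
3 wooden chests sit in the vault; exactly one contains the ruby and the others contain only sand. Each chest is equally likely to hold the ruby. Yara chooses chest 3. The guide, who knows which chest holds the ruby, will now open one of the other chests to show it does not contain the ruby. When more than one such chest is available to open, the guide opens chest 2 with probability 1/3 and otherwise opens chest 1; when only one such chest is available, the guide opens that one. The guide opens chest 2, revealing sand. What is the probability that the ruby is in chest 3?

Condition on the true location of the ruby.
If it is in chest 1 (prior 1/3): only chest 2 is available, probability 1; weight (1/3)·1 = 1/3.
If it is in chest 2 (prior 1/3): the guide opened chest 2, so this case is ruled out; weight (1/3)·0 = 0.
If it is in chest 3 (prior 1/3): chest 2 is available, opened with probability 1/3; weight (1/3)·(1/3) = 1/9.
The weights sum to 4/9.
So P(the ruby in chest 3 | the guide opened chest 2) = (1/9) / (4/9) = 1/4.

1/4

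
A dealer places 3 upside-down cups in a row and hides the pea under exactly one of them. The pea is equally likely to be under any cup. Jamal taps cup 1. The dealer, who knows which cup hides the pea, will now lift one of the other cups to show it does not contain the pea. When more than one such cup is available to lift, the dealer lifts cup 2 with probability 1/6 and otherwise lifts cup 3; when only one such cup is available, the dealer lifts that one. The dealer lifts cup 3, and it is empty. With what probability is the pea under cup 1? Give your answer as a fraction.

Consider each possible location of the pea in turn.
If it is under cup 1 (prior 1/3): cup 2 is available but not opened, probability 5/6; weight (1/3)·(5/6) = 5/18.
If it is under cup 2 (prior 1/3): only cup 3 is available, probability 1; weight (1/3)·1 = 1/3.
If it is under cup 3 (prior 1/3): the dealer opened cup 3, so this case is ruled out; weight (1/3)·0 = 0.
The weights sum to 11/18.
So P(the pea under cup 1 | the dealer opened cup 3) = (5/18) / (11/18) = 5/11.

5/11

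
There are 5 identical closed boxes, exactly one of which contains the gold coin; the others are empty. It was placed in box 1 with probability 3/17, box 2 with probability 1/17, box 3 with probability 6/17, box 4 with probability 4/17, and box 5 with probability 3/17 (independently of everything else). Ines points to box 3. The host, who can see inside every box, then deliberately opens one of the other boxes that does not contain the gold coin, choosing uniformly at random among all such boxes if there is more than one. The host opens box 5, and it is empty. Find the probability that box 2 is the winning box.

Consider each possible location of the gold coin in turn.
If it is in box 1 (prior 3/17): the host has 3 equally likely choices, so probability 1/3; weight (3/17)·(1/3) = 1/17.
If it is in box 2 (prior 1/17): the host has 3 equally likely choices, so probability 1/3; weight (1/17)·(1/3) = 1/51.
If it is in box 3 (prior 6/17): the host has 4 equally likely choices, so probability 1/4; weight (6/17)·(1/4) = 3/34.
If it is in box 4 (prior 4/17): the host has 3 equally likely choices, so probability 1/3; weight (4/17)·(1/3) = 4/51.
If it is in box 5 (prior 3/17): the host opened box 5, so this case is ruled out; weight (3/17)·0 = 0.
The weights sum to 25/102.
So P(the gold coin in box 2 | the host opened box 5) = (1/51) / (25/102) = 2/25.

2/25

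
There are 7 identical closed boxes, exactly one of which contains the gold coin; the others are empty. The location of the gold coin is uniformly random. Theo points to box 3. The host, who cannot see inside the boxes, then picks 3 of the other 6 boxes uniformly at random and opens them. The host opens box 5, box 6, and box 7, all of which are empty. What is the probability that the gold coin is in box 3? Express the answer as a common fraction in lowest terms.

1/4

Because the host chose which boxes to open without knowing where the gold coin is, the choice is independent of the prize location. Learning that none of the 3 opened boxes holds the gold coin simply rules out those 3 locations and leaves the remaining 4 boxes still equally likely by symmetry.
So P(the gold coin in box 3) = 1/4.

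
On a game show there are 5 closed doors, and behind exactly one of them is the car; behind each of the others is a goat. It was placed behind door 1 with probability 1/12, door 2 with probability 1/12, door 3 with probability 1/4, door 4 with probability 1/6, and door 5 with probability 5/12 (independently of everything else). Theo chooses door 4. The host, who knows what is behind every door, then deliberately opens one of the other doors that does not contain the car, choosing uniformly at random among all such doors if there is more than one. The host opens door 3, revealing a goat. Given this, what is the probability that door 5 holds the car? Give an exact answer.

Condition on the true location of the car.
If it is behind either of doors 1 and 2 (prior 1/12 each): the host has 3 equally likely choices, so probability 1/3; weight (1/12)·(1/3) = 1/36 each.
If it is behind door 3 (prior 1/4): the host opened door 3, so this case is ruled out; weight (1/4)·0 = 0.
If it is behind door 4 (prior 1/6): the host has 4 equally likely choices, so probability 1/4; weight (1/6)·(1/4) = 1/24.
If it is behind door 5 (prior 5/12): the host has 3 equally likely choices, so probability 1/3; weight (5/12)·(1/3) = 5/36.
The weights sum to 17/72.
So P(the car behind door 5 | the host opened door 3) = (5/36) / (17/72) = 10/17.

10/17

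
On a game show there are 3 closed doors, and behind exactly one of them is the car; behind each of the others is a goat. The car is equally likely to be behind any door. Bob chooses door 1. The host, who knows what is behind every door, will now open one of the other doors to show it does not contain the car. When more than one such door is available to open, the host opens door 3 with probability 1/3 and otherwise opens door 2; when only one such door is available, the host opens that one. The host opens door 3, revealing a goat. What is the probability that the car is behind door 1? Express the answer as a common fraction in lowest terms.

Condition on the true location of the car.
If it is behind door 1 (prior 1/3): door 3 is available, opened with probability 1/3; weight (1/3)·(1/3) = 1/9.
If it is behind door 2 (prior 1/3): only door 3 is available, probability 1; weight (1/3)·1 = 1/3.
If it is behind door 3 (prior 1/3): the host opened door 3, so this case is ruled out; weight (1/3)·0 = 0.
The weights sum to 4/9.
So P(the car behind door 1 | the host opened door 3) = (1/9) / (4/9) = 1/4.

1/4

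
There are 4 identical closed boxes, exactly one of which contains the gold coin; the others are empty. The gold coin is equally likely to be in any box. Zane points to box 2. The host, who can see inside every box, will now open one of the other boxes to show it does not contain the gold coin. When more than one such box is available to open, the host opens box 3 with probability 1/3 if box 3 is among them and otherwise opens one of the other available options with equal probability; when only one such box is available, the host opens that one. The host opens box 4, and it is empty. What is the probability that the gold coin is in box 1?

Consider each possible location of the gold coin in turn.
If it is in box 1 (prior 1/4): box 3 is available but not opened, probability 2/3; weight (1/4)·(2/3) = 1/6.
If it is in box 2 (prior 1/4): box 3 is available but not opened; box 4 gets probability (1 − 1/3)/2 = 1/3; weight (1/4)·(1/3) = 1/12.
If it is in box 3 (prior 1/4): box 3 holds the prize so is unavailable; the host chooses uniformly among the 2 others, probability 1/2; weight (1/4)·(1/2) = 1/8.
If it is in box 4 (prior 1/4): the host opened box 4, so this case is ruled out; weight (1/4)·0 = 0.
The weights sum to 3/8.
So P(the gold coin in box 1 | the host opened box 4) = (1/6) / (3/8) = 4/9.

4/9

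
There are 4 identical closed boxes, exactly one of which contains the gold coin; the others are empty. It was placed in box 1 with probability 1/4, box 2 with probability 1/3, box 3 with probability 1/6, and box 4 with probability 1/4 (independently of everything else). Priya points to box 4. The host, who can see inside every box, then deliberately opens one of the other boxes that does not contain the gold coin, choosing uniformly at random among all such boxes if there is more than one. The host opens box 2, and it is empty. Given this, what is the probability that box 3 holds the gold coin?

Apply Bayes' rule, conditioning on where the gold coin actually is.
If it is in box 1 (prior 1/4): the host has 2 equally likely choices, so probability 1/2; weight (1/4)·(1/2) = 1/8.
If it is in box 2 (prior 1/3): the host opened box 2, so this case is ruled out; weight (1/3)·0 = 0.
If it is in box 3 (prior 1/6): the host has 2 equally likely choices, so probability 1/2; weight (1/6)·(1/2) = 1/12.
If it is in box 4 (prior 1/4): the host has 3 equally likely choices, so probability 1/3; weight (1/4)·(1/3) = 1/12.
The weights sum to 7/24.
So P(the gold coin in box 3 | the host opened box 2) = (1/12) / (7/24) = 2/7.

2/7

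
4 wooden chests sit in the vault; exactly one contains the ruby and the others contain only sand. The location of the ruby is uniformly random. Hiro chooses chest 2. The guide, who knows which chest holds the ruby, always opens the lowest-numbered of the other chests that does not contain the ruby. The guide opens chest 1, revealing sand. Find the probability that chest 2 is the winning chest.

Apply Bayes' rule, conditioning on where the ruby actually is.
If it is in chest 1 (prior 1/4): the guide opened chest 1, so this case is ruled out; weight (1/4)·0 = 0.
If it is in any of chests 2, 3, and 4 (prior 1/4 each): chest 1 is the lowest-numbered option available, probability 1; weight (1/4)·1 = 1/4 each.
The weights sum to 3/4.
So P(the ruby in chest 2 | the guide opened chest 1) = (1/4) / (3/4) = 1/3.

1/3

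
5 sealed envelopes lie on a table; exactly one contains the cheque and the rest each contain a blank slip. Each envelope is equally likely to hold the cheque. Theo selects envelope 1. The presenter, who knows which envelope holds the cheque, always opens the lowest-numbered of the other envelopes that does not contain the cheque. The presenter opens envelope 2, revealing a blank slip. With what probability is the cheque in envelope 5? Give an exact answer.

Apply Bayes' rule, conditioning on where the cheque actually is.
If it is in any of envelopes 1, 3, 4, and 5 (prior 1/5 each): envelope 2 is the lowest-numbered option available, probability 1; weight (1/5)·1 = 1/5 each.
If it is in envelope 2 (prior 1/5): the presenter opened envelope 2, so this case is ruled out; weight (1/5)·0 = 0.
The weights sum to 4/5.
So P(the cheque in envelope 5 | the presenter opened envelope 2) = (1/5) / (4/5) = 1/4.

1/4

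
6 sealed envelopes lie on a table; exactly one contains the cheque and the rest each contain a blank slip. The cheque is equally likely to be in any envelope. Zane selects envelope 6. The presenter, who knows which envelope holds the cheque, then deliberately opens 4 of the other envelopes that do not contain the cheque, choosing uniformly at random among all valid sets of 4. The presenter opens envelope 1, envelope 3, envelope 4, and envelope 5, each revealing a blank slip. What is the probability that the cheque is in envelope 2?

5/6

Apply Bayes' rule, conditioning on where the cheque actually is.
If it is in any of envelopes 1, 3, 4, and 5 (prior 1/6 each): that envelope was opened and seen not to hold the prize — ruled out; weight (1/6)·0 = 0 each.
If it is in envelope 2 (prior 1/6): the presenter has no choice, probability 1; weight (1/6)·1 = 1/6.
If it is in envelope 6 (prior 1/6): the presenter has 5 equally likely choices, so probability 1/5; weight (1/6)·(1/5) = 1/30.
The weights sum to 1/5.
So P(the cheque in envelope 2 | the presenter opened envelope 1, envelope 3, envelope 4, and envelope 5) = (1/6) / (1/5) = 5/6.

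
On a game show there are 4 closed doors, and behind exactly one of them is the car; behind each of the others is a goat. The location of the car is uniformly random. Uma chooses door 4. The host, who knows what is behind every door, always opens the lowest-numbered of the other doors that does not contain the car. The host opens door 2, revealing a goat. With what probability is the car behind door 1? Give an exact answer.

1

Consider each possible location of the car in turn.
If it is behind door 1 (prior 1/4): door 2 is the lowest-numbered option available, probability 1; weight (1/4)·1 = 1/4.
If it is behind door 2 (prior 1/4): the host opened door 2, so this case is ruled out; weight (1/4)·0 = 0.
If it is behind either of doors 3 and 4 (prior 1/4 each): the host would have opened door 1 instead, probability 0; weight (1/4)·0 = 0 each.
The weights sum to 1/4.
So P(the car behind door 1 | the host opened door 2) = (1/4) / (1/4) = 1.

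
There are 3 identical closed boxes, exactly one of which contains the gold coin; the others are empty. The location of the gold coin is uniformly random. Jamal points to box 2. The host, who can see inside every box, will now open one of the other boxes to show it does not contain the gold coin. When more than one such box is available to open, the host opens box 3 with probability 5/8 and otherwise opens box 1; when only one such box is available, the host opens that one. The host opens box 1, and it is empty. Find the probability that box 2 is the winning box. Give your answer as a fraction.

Condition on the true location of the gold coin.
If it is in box 1 (prior 1/3): the host opened box 1, so this case is ruled out; weight (1/3)·0 = 0.
If it is in box 2 (prior 1/3): box 3 is available but not opened, probability 3/8; weight (1/3)·(3/8) = 1/8.
If it is in box 3 (prior 1/3): only box 1 is available, probability 1; weight (1/3)·1 = 1/3.
The weights sum to 11/24.
So P(the gold coin in box 2 | the host opened box 1) = (1/8) / (11/24) = 3/11.

3/11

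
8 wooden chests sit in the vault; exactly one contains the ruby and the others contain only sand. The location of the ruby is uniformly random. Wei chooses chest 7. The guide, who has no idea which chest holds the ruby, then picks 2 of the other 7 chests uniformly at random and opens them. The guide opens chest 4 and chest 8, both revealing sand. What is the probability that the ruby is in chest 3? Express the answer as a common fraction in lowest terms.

Because the guide chose which chests to open without knowing where the ruby is, the choice is independent of the prize location. Learning that none of the 2 opened chests holds the ruby simply rules out those 2 locations and leaves the remaining 6 chests still equally likely by symmetry.
So P(the ruby in chest 3) = 1/6.

1/6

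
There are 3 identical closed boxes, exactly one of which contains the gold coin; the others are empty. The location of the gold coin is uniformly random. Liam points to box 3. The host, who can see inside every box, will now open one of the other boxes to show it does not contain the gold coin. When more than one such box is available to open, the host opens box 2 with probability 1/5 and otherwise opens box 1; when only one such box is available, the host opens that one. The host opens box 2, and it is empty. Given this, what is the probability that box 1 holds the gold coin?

5/6

Condition on the true location of the gold coin.
If it is in box 1 (prior 1/3): only box 2 is available, probability 1; weight (1/3)·1 = 1/3.
If it is in box 2 (prior 1/3): the host opened box 2, so this case is ruled out; weight (1/3)·0 = 0.
If it is in box 3 (prior 1/3): box 2 is available, opened with probability 1/5; weight (1/3)·(1/5) = 1/15.
The weights sum to 2/5.
So P(the gold coin in box 1 | the host opened box 2) = (1/3) / (2/5) = 5/6.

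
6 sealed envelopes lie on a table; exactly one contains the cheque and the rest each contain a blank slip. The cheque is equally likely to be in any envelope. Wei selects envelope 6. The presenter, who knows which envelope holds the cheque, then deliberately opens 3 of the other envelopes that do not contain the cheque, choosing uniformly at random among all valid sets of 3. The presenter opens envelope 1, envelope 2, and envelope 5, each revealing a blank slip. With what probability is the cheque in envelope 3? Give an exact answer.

5/12

Consider each possible location of the cheque in turn.
If it is in any of envelopes 1, 2, and 5 (prior 1/6 each): that envelope was opened and seen not to hold the prize — ruled out; weight (1/6)·0 = 0 each.
If it is in either of envelopes 3 and 4 (prior 1/6 each): the presenter has 4 equally likely choices, so probability 1/4; weight (1/6)·(1/4) = 1/24 each.
If it is in envelope 6 (prior 1/6): the presenter has 10 equally likely choices, so probability 1/10; weight (1/6)·(1/10) = 1/60.
The weights sum to 1/10.
So P(the cheque in envelope 3 | the presenter opened envelope 1, envelope 2, and envelope 5) = (1/24) / (1/10) = 5/12.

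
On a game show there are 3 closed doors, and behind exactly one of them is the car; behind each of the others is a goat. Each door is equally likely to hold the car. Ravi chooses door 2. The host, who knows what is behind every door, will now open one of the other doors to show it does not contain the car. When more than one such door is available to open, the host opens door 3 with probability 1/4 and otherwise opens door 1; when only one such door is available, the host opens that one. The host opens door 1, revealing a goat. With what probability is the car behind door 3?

4/7

Consider each possible location of the car in turn.
If it is behind door 1 (prior 1/3): the host opened door 1, so this case is ruled out; weight (1/3)·0 = 0.
If it is behind door 2 (prior 1/3): door 3 is available but not opened, probability 3/4; weight (1/3)·(3/4) = 1/4.
If it is behind door 3 (prior 1/3): only door 1 is available, probability 1; weight (1/3)·1 = 1/3.
The weights sum to 7/12.
So P(the car behind door 3 | the host opened door 1) = (1/3) / (7/12) = 4/7.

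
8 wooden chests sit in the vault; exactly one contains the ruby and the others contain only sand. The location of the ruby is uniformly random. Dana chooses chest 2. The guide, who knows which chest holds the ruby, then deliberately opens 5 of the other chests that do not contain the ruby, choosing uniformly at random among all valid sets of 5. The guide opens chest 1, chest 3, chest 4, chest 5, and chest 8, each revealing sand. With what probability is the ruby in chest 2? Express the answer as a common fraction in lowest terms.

Apply Bayes' rule, conditioning on where the ruby actually is.
If it is in any of chests 1, 3, 4, 5, and 8 (prior 1/8 each): that chest was opened and seen not to hold the prize — ruled out; weight (1/8)·0 = 0 each.
If it is in chest 2 (prior 1/8): the guide has 21 equally likely choices, so probability 1/21; weight (1/8)·(1/21) = 1/168.
If it is in either of chests 6 and 7 (prior 1/8 each): the guide has 6 equally likely choices, so probability 1/6; weight (1/8)·(1/6) = 1/48 each.
The weights sum to 1/21.
So P(the ruby in chest 2 | the guide opened chest 1, chest 3, chest 4, chest 5, and chest 8) = (1/168) / (1/21) = 1/8.

1/8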